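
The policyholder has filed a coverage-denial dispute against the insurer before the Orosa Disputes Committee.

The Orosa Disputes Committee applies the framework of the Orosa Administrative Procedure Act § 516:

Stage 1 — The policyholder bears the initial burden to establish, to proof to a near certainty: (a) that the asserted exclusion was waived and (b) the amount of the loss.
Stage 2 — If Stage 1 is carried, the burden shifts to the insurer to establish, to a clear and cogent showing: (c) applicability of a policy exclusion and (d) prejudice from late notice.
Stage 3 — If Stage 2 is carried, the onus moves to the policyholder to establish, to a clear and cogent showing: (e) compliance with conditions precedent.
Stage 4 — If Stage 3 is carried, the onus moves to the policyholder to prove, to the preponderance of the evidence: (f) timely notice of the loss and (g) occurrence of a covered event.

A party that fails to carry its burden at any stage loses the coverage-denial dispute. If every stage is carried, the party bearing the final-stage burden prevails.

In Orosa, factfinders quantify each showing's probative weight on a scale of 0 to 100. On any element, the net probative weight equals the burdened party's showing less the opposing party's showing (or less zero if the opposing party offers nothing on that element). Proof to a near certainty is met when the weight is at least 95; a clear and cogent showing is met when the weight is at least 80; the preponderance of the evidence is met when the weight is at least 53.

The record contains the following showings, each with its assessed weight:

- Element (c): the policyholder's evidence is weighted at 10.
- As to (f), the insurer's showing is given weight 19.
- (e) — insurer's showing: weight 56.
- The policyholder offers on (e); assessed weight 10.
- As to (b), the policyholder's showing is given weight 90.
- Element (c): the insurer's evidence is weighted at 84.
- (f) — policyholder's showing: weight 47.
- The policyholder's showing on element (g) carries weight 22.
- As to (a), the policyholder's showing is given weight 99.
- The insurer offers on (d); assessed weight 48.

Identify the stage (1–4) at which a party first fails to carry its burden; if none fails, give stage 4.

Stage 1 (policyholder, proof to a near certainty, weight is at least 95): (a) 99 ≥ 95 — meets; (b) 90 < 95 — fails.
  Stage 1 not carried; the policyholder fails its burden.
So the insurer prevails.

stage 1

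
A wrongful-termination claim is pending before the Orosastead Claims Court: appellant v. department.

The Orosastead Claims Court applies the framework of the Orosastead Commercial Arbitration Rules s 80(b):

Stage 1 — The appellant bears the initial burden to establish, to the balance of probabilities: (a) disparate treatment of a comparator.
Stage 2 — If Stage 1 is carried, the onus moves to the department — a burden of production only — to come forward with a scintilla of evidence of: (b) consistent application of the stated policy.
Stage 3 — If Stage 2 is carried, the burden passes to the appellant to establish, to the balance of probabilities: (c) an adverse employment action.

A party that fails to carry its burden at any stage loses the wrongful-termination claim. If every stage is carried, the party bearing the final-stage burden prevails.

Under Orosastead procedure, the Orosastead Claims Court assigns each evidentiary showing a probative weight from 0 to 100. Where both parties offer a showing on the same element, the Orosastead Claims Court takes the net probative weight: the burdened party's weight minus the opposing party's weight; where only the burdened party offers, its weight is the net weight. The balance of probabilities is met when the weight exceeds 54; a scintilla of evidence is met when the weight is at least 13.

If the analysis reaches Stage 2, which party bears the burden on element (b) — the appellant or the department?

Stage 2's rule assigns the burden to the department (to a scintilla of evidence).

department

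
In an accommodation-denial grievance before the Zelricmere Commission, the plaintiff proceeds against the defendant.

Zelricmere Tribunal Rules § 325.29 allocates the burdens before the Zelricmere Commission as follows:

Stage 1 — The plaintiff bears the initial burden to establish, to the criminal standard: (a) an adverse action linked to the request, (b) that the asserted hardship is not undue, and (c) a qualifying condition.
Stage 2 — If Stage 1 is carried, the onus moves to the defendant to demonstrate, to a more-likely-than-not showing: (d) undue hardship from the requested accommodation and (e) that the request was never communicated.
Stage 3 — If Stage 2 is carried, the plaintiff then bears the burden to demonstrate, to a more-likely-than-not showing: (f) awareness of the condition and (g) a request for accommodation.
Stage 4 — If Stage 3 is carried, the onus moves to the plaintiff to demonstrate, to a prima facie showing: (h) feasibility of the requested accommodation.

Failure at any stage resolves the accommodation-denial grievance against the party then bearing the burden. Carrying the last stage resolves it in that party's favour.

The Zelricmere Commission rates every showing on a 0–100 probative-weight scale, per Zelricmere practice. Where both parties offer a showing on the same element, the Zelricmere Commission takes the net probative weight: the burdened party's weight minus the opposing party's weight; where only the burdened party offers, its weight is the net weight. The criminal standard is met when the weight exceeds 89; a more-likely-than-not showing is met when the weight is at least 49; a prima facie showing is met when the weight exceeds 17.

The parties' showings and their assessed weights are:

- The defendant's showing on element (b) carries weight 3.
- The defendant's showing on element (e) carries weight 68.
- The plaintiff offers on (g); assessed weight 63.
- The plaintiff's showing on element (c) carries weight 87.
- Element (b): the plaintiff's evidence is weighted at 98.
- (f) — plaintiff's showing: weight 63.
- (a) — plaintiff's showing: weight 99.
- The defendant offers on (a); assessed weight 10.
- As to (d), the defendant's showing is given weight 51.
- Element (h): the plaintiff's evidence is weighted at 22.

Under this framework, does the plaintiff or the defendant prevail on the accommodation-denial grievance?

defendant

At Stage 1 the plaintiff must meet the criminal standard (weight exceeds 89): on (a) the weight is 99 less the opposing 10 gives net 89, ≤ 89, so (a) does not meet the standard; on (b) the weight is 98 less the opposing 3 gives net 95, which does exceed 89, so (b) meets the standard; on (c) the weight is 87, ≤ 89, so (c) does not meet the standard.
  The plaintiff does not carry Stage 1.
The analysis ends at Stage 1; the defendant prevails.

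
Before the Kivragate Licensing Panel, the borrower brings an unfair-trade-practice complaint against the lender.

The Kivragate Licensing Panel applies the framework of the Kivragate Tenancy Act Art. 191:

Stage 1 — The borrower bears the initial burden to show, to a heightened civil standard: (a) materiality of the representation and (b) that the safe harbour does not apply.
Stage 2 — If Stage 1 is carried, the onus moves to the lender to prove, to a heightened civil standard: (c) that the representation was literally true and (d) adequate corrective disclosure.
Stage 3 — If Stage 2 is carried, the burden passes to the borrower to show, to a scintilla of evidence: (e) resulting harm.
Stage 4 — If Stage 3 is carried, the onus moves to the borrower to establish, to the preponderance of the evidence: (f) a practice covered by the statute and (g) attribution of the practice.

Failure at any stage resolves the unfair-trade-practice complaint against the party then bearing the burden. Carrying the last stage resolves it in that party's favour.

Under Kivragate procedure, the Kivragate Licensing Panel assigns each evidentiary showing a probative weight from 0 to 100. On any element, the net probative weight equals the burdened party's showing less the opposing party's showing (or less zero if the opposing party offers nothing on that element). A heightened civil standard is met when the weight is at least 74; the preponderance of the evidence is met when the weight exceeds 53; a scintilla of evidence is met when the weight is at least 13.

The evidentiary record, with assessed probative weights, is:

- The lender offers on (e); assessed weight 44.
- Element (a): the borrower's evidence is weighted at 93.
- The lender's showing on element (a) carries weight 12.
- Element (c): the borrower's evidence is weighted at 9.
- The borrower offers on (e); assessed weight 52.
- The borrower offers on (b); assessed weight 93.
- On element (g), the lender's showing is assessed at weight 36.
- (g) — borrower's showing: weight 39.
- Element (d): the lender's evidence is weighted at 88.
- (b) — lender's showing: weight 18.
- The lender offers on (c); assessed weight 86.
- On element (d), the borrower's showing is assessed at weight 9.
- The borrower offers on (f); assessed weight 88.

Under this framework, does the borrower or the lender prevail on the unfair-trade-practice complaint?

Stage 1 — burden on borrower; standard: a heightened civil standard (weight is at least 74).
    (a): 93 − 12 = 81 ≥ 74 [met]
    (b): 93 − 18 = 75 ≥ 74 [met]
  Stage 1 carried; the burden shifts to the lender.
Stage 2 — burden on lender; standard: a heightened civil standard (weight is at least 74).
    (c): 86 − 9 = 77 ≥ 74 [met]
    (d): 88 − 9 = 79 ≥ 74 [met]
  All elements met. The burden passes to the borrower.
Stage 3 — burden on borrower; standard: a scintilla of evidence (weight is at least 13).
    (e): 52 − 44 = 8 < 13 [not met]
  The borrower does not carry Stage 3.
So the lender prevails.

lender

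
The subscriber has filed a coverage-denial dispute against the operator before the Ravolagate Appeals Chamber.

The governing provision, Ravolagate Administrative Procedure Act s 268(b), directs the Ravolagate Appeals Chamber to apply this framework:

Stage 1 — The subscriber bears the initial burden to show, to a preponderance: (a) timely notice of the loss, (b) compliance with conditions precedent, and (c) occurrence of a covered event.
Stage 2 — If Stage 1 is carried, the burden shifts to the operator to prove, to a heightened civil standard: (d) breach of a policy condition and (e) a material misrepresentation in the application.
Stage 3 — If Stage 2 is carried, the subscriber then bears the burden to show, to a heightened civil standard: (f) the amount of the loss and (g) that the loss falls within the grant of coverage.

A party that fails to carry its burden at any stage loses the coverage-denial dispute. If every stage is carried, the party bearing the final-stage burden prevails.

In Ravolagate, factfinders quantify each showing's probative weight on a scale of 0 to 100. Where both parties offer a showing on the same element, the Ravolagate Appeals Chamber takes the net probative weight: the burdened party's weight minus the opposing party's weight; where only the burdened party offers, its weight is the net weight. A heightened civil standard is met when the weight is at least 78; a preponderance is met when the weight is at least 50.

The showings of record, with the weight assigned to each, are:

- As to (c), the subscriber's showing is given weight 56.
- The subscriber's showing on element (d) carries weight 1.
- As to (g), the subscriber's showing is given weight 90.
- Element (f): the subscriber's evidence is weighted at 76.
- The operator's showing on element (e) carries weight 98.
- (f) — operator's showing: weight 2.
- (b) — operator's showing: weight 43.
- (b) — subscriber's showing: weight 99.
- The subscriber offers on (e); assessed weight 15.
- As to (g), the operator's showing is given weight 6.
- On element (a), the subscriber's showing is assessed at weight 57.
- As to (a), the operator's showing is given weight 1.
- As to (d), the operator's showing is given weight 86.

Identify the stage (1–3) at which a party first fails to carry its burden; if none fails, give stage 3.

stage 3

Stage 1 — burden on subscriber; standard: a preponderance (weight is at least 50).
    (a): 57 − 1 = 56 ≥ 50 [met]
    (b): 99 − 43 = 56 ≥ 50 [met]
    (c): 56 ≥ 50 [met]
  All elements met. The burden passes to the operator.
Stage 2 — burden on operator; standard: a heightened civil standard (weight is at least 78).
    (d): 86 − 1 = 85 ≥ 78 [met]
    (e): 98 − 15 = 83 ≥ 78 [met]
  Stage 2 is satisfied; the onus moves to the subscriber.
Stage 3 — burden on subscriber; standard: a heightened civil standard (weight is at least 78).
    (f): 76 − 2 = 74 < 78 [not met]
    (g): 90 − 6 = 84 ≥ 78 [met]
  Not every element is met, so the subscriber fails to carry Stage 3.
The operator prevails.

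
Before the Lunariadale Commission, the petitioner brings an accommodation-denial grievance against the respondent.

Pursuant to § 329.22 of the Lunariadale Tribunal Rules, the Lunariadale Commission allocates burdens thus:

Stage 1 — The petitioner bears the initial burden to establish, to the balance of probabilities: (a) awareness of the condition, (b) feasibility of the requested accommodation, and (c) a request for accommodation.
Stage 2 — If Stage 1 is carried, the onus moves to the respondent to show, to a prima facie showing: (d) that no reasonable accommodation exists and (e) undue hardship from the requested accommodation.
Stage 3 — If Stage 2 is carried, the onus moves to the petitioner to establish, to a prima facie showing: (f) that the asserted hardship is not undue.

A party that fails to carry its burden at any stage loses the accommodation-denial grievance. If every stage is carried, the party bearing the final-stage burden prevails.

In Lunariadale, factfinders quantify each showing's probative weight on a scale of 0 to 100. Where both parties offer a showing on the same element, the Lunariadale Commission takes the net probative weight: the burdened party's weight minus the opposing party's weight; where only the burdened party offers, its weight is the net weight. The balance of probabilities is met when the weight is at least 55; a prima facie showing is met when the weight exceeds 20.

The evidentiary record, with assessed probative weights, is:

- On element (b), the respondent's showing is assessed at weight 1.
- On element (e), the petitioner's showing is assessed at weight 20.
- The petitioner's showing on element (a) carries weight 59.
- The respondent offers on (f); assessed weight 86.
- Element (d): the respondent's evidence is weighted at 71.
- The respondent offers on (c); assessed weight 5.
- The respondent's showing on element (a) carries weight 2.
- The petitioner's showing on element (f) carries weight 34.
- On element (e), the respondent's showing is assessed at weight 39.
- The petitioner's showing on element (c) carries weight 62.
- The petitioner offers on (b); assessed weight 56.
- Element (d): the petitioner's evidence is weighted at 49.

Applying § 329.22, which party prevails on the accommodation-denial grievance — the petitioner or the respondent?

Stage 1 — burden on petitioner; standard: the balance of probabilities (weight is at least 55).
    (a): 59 − 2 = 57 ≥ 55 [met]
    (b): 56 − 1 = 55 ≥ 55 [met]
    (c): 62 − 5 = 57 ≥ 55 [met]
  Stage 1 carried; the burden shifts to the respondent.
Stage 2 — burden on respondent; standard: a prima facie showing (weight exceeds 20).
    (d): 71 − 49 = 22 > 20 [met]
    (e): 39 − 20 = 19 ≤ 20 [not met]
  The respondent does not carry Stage 2.
The analysis ends at Stage 2; the petitioner prevails.

petitioner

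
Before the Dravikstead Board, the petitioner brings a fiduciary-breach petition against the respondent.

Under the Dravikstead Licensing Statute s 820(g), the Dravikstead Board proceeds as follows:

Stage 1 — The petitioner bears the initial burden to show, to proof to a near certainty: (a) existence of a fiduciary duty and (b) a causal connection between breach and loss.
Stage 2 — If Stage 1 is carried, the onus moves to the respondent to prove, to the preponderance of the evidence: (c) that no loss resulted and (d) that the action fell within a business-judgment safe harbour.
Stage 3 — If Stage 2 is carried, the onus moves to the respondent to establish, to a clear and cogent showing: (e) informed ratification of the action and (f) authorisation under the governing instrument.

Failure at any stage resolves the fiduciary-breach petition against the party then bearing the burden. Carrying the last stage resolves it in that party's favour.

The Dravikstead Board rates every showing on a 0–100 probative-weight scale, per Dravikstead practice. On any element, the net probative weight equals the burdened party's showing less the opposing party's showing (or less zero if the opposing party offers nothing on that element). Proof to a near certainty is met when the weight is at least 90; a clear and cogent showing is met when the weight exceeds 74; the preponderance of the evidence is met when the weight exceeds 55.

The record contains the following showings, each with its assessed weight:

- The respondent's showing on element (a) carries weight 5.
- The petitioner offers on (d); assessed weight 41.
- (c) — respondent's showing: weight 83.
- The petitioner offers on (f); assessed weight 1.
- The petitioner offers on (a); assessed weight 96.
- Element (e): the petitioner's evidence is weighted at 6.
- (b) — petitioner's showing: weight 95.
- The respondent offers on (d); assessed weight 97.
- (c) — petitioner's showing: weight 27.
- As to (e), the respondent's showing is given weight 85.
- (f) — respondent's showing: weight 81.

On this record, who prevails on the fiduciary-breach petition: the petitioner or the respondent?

respondent

Stage 1 — burden on petitioner; standard: proof to a near certainty (weight is at least 90).
    (a): 96 − 5 = 91 ≥ 90 [met]
    (b): 95 ≥ 90 [met]
  Stage 1 carried; the burden shifts to the respondent.
Stage 2 — burden on respondent; standard: the preponderance of the evidence (weight exceeds 55).
    (c): 83 − 27 = 56 > 55 [met]
    (d): 97 − 41 = 56 > 55 [met]
  Stage 2 carried; the burden remains with the respondent.
Stage 3 — burden on respondent; standard: a clear and cogent showing (weight exceeds 74).
    (e): 85 − 6 = 79 > 74 [met]
    (f): 81 − 1 = 80 > 74 [met]
  Stage 3 carried; the final stage is satisfied.
All stages carried — the respondent prevails.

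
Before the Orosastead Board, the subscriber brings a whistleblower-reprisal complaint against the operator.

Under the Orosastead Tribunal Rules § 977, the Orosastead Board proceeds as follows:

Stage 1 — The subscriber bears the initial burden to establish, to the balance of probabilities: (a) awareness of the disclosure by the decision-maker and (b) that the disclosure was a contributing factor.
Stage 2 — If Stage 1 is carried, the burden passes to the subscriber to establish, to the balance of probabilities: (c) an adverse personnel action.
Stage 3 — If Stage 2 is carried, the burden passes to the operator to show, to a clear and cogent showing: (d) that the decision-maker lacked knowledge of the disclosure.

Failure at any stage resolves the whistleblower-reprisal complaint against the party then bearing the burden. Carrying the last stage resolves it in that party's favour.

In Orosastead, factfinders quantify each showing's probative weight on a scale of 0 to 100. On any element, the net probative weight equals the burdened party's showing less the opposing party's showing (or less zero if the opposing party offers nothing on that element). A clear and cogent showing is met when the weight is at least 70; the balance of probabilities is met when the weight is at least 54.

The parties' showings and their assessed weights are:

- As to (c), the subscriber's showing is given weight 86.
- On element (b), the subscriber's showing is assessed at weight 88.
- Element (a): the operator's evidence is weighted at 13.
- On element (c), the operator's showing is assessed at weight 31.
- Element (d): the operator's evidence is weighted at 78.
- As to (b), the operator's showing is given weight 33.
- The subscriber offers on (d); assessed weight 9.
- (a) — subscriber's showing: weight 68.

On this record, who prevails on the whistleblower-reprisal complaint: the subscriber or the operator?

subscriber

Stage 1 — burden on subscriber; standard: the balance of probabilities (weight is at least 54).
    (a): 68 − 13 = 55 ≥ 54 [met]
    (b): 88 − 33 = 55 ≥ 54 [met]
  Stage 1 is satisfied; the subscriber continues to bear the burden.
Stage 2 — burden on subscriber; standard: the balance of probabilities (weight is at least 54).
    (c): 86 − 31 = 55 ≥ 54 [met]
  Stage 2 is satisfied; the onus moves to the operator.
Stage 3 — burden on operator; standard: a clear and cogent showing (weight is at least 70).
    (d): 78 − 9 = 69 < 70 [not met]
  The operator does not carry Stage 3.
So the subscriber prevails.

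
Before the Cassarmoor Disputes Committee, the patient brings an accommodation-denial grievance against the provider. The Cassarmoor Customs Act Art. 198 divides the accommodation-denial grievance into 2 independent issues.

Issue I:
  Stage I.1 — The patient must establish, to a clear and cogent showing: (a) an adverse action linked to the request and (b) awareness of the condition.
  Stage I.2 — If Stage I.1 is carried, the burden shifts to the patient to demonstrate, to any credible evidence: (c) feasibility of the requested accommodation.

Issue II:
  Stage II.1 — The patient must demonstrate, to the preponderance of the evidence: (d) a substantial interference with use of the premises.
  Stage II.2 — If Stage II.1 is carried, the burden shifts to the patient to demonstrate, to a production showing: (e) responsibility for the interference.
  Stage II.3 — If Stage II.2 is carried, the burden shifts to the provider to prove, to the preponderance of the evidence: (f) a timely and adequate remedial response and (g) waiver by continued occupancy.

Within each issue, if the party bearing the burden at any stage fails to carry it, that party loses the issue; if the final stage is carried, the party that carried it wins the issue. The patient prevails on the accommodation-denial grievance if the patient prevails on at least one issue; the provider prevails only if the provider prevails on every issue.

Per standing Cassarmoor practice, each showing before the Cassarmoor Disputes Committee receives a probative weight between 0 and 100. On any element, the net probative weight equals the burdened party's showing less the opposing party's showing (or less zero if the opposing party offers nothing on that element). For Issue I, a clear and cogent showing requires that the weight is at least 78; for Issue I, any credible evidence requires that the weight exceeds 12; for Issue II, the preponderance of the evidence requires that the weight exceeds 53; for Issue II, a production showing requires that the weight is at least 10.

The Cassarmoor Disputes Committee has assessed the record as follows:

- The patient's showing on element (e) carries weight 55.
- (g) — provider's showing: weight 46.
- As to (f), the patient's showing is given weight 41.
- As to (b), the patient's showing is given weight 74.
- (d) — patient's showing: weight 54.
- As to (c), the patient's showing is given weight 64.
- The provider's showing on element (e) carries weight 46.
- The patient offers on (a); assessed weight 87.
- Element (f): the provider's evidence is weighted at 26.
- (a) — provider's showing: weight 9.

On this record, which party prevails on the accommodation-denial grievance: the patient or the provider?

— Issue I —
Stage I.1 — burden on patient; standard: a clear and cogent showing (weight is at least 78).
    (a): 87 − 9 = 78 ≥ 78 [met]
    (b): 74 < 78 [not met]
  The patient does not carry Stage I.1.
The analysis ends at Stage I.1; the provider prevails on this issue.
— Issue II —
At Stage II.1 the patient must meet the preponderance of the evidence (weight exceeds 53): on (d) the weight is 54, which does exceed 53, so (d) meets the standard.
  Stage II.1 is satisfied; the patient continues to bear the burden.
At Stage II.2 the patient must meet a production showing (weight is at least 10): on (e) the weight is 55 less the opposing 46 gives net 9, which does not reach 10, so (e) does not meet the standard.
  Not every element is met, so the patient fails to carry Stage II.2.
So the provider prevails on this issue.
Per-issue: Issue I → provider; Issue II → provider. The patient must prevail on at least one issue; overall, the provider prevails.

provider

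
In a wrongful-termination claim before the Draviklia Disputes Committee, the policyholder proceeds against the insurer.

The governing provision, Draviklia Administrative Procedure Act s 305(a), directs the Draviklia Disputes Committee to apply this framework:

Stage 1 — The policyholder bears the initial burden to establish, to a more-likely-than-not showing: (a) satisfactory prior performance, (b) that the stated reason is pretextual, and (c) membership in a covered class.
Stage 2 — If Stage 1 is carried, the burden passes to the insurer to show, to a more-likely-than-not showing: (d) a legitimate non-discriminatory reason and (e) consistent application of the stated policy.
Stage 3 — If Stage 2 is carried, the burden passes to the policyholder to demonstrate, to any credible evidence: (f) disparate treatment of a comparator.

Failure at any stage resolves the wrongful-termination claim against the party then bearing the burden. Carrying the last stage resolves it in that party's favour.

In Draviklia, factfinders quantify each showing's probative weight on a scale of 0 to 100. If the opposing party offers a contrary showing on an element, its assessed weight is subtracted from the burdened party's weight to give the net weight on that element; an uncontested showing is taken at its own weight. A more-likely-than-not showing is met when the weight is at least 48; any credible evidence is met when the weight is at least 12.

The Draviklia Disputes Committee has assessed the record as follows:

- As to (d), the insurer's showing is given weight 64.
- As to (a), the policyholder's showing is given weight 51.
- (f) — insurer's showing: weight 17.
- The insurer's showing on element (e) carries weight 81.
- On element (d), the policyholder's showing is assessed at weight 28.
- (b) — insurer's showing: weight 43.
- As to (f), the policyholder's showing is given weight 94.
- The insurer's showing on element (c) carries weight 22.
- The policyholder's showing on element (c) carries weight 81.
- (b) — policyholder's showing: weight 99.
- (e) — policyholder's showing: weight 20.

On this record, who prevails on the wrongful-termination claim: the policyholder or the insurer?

policyholder

Stage 1 — burden on policyholder; standard: a more-likely-than-not showing (weight is at least 48).
    (a): 51 ≥ 48 [met]
    (b): 99 − 43 = 56 ≥ 48 [met]
    (c): 81 − 22 = 59 ≥ 48 [met]
  The policyholder carries Stage 1; the insurer now bears the burden.
Stage 2 — burden on insurer; standard: a more-likely-than-not showing (weight is at least 48).
    (d): 64 − 28 = 36 < 48 [not met]
    (e): 81 − 20 = 61 ≥ 48 [met]
  Not every element is met, so the insurer fails to carry Stage 2.
The analysis ends at Stage 2; the policyholder prevails.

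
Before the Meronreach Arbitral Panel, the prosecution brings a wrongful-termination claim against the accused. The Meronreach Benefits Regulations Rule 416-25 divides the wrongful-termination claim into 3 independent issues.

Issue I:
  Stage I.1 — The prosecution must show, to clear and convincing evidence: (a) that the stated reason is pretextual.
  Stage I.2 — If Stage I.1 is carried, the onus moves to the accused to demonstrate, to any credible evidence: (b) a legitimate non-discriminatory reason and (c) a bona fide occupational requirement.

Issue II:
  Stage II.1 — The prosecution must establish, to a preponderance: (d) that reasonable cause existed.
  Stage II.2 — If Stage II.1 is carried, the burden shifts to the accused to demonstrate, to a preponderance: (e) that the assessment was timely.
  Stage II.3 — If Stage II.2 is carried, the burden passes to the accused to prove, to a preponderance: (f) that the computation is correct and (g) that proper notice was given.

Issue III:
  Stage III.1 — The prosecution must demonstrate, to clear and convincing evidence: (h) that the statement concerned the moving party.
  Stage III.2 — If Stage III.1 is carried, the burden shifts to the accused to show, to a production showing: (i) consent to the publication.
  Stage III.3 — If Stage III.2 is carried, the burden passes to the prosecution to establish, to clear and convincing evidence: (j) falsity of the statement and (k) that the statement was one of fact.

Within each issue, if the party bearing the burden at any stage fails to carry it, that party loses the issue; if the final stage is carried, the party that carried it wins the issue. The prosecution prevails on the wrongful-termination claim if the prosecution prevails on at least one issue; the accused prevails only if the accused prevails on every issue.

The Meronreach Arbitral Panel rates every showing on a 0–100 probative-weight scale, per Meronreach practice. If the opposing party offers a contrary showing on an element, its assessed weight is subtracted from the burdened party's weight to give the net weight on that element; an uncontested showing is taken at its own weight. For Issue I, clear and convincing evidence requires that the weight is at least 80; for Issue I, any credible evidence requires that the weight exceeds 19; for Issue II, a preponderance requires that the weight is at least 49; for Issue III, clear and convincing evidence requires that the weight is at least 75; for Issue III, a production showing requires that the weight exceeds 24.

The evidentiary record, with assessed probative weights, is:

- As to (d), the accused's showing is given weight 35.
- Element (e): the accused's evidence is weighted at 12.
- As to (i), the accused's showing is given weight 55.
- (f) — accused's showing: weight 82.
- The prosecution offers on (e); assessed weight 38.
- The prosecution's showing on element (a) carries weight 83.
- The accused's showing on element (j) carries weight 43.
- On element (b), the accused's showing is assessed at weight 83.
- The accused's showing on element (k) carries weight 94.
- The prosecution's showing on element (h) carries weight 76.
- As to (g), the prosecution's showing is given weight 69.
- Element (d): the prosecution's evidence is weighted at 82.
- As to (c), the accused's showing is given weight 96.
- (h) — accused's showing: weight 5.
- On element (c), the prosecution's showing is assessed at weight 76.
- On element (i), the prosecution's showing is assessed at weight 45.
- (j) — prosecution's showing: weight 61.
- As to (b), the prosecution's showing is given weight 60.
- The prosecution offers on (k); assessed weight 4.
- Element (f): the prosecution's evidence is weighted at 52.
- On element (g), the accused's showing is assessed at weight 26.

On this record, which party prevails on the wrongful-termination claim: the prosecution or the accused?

— Issue I —
Stage I.1 (prosecution, clear and convincing evidence, weight is at least 80): (a) 83 ≥ 80 — meets.
  Stage I.1 carried; the burden shifts to the accused.
Stage I.2 (accused, any credible evidence, weight exceeds 19): (b) net 83−60=23 > 19 — meets; (c) net 96−76=20 > 19 — meets.
  Stage I.2 carried; the final stage is satisfied.
With every stage satisfied, the accused prevails on this issue.
— Issue II —
Stage II.1 — burden on prosecution; standard: a preponderance (weight is at least 49).
    (d): 82 − 35 = 47 < 49 [not met]
  Not every element is met, so the prosecution fails to carry Stage II.1.
The analysis ends at Stage II.1; the accused prevails on this issue.
— Issue III —
At Stage III.1 the prosecution must meet clear and convincing evidence (weight is at least 75): on (h) the weight is 76 less the opposing 5 gives net 71, which does not reach 75, so (h) does not meet the standard.
  Stage III.1 not carried; the prosecution fails its burden.
The accused prevails on this issue.
Per-issue: Issue I → accused; Issue II → accused; Issue III → accused. The prosecution must prevail on at least one issue; overall, the accused prevails.

accused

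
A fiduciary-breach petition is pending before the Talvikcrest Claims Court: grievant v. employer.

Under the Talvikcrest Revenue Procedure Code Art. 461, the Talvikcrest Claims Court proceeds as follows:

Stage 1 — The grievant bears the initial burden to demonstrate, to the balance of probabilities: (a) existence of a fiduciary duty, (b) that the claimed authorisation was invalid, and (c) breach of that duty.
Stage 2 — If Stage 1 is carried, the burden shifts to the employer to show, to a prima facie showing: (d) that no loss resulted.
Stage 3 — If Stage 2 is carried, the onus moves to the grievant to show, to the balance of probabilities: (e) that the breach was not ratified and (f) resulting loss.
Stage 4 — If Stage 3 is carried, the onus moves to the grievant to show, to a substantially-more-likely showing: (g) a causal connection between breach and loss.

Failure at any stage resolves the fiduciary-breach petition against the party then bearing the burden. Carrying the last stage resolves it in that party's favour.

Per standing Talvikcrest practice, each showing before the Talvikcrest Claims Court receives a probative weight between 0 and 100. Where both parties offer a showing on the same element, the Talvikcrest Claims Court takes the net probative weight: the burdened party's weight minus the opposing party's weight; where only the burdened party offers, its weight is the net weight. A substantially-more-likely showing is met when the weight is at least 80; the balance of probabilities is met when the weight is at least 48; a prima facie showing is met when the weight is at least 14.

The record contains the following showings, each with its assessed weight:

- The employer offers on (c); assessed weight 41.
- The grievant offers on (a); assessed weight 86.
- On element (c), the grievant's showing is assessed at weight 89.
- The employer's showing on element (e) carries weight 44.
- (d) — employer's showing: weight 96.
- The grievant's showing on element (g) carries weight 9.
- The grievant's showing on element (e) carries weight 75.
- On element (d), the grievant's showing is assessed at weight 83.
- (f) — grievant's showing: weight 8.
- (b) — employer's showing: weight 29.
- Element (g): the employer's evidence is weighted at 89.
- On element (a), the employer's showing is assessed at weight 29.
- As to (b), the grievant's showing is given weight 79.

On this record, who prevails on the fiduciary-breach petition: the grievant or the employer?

grievant

Stage 1 — burden on grievant; standard: the balance of probabilities (weight is at least 48).
    (a): 86 − 29 = 57 ≥ 48 [met]
    (b): 79 − 29 = 50 ≥ 48 [met]
    (c): 89 − 41 = 48 ≥ 48 [met]
  The grievant carries Stage 1; the employer now bears the burden.
Stage 2 — burden on employer; standard: a prima facie showing (weight is at least 14).
    (d): 96 − 83 = 13 < 14 [not met]
  Stage 2 not carried; the employer fails its burden.
The grievant prevails.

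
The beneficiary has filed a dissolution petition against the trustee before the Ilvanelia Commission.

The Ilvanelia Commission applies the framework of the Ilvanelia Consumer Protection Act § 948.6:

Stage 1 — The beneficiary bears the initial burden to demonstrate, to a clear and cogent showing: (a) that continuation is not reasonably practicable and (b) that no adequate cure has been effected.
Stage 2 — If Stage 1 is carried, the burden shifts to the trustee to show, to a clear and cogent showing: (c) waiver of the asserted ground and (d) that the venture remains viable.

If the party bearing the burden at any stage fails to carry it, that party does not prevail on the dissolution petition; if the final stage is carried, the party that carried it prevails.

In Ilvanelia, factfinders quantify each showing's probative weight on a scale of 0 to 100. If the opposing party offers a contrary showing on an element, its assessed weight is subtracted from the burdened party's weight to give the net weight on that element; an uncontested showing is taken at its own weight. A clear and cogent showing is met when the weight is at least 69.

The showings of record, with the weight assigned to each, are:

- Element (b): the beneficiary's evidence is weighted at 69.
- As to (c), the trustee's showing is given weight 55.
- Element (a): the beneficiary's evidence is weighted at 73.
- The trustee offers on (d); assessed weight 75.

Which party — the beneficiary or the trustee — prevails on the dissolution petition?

Stage 1 (beneficiary, a clear and cogent showing, weight is at least 69): (a) 73 ≥ 69 — meets; (b) 69 ≥ 69 — meets.
  The beneficiary carries Stage 1; the trustee now bears the burden.
Stage 2 (trustee, a clear and cogent showing, weight is at least 69): (c) 55 < 69 — fails; (d) 75 ≥ 69 — meets.
  Stage 2 not carried; the trustee fails its burden.
So the beneficiary prevails.

beneficiary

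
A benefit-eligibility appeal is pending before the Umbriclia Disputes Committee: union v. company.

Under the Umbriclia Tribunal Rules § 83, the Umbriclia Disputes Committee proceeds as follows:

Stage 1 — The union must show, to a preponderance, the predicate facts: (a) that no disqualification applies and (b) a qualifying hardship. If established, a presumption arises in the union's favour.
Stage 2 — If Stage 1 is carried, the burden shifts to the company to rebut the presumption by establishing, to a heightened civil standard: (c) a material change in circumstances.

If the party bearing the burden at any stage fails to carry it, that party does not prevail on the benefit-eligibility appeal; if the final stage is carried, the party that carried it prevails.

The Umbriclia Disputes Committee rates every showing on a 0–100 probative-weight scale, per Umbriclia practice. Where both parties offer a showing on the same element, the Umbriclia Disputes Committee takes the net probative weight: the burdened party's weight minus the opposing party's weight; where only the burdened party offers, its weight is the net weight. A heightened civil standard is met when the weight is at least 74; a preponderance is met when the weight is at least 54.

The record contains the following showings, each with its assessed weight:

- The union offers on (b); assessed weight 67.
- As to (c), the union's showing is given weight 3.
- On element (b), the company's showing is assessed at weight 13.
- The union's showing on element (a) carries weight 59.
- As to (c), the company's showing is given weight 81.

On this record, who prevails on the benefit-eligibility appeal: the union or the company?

Stage 1 (union, a preponderance, weight is at least 54): (a) 59 ≥ 54 — meets; (b) net 67−13=54 ≥ 54 — meets.
  Stage 1 carried; the burden shifts to the company.
Stage 2 (company, a heightened civil standard, weight is at least 74): (c) net 81−3=78 ≥ 74 — meets.
  The company carries the last stage.
All stages carried — the company prevails.

company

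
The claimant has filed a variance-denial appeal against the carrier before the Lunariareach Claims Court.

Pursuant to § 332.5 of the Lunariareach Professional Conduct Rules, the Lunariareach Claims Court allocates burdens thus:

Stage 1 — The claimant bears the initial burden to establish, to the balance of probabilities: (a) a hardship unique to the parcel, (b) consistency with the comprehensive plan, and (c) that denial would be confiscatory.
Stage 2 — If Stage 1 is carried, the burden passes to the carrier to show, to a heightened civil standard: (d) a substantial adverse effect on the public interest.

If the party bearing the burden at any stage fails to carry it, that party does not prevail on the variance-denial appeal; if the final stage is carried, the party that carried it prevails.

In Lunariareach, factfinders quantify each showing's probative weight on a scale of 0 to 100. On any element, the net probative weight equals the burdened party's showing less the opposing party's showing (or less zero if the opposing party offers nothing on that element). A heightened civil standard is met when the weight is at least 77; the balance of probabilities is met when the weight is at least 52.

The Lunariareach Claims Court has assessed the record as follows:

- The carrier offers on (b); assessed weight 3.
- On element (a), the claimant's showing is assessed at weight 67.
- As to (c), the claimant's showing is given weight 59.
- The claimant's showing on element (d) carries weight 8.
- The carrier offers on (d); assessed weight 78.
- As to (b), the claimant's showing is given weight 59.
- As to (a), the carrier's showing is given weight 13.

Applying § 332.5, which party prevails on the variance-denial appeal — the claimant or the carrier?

claimant

At Stage 1 the claimant must meet the balance of probabilities (weight is at least 52): on (a) the weight is 67 less the opposing 13 gives net 54, which does reach 52, so (a) meets the standard; on (b) the weight is 59 less the opposing 3 gives net 56, which does reach 52, so (b) meets the standard; on (c) the weight is 59, ≥ 52, so (c) meets the standard.
  All elements met. The burden passes to the carrier.
At Stage 2 the carrier must meet a heightened civil standard (weight is at least 77): on (d) the weight is 78 less the opposing 8 gives net 70, which does not reach 77, so (d) does not meet the standard.
  Stage 2 not carried; the carrier fails its burden.
So the claimant prevails.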